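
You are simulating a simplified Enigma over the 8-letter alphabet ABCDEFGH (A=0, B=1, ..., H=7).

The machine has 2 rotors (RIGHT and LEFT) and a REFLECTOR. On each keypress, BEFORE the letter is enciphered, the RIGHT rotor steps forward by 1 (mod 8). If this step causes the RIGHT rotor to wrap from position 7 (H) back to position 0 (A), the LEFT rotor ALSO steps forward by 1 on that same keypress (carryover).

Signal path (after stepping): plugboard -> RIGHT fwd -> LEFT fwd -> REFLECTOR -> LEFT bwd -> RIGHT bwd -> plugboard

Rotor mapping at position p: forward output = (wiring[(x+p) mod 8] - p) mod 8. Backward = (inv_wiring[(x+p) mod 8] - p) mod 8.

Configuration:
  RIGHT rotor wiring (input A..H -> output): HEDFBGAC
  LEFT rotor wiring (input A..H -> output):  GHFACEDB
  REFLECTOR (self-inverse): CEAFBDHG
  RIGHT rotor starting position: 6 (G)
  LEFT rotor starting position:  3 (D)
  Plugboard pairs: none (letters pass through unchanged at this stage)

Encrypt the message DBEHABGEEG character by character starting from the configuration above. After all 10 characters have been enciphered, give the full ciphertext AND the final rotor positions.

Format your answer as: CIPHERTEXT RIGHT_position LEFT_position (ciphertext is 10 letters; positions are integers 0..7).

Answer: HEAFHFDGGE 0 5

Derivation:
Char 1 ('D'): step: R->7, L=3; D->plug->D->R->E->L->G->refl->H->L'->B->R'->H->plug->H
Char 2 ('B'): step: R->0, L->4 (L advanced); B->plug->B->R->E->L->C->refl->A->L'->B->R'->E->plug->E
Char 3 ('E'): step: R->1, L=4; E->plug->E->R->F->L->D->refl->F->L'->D->R'->A->plug->A
Char 4 ('H'): step: R->2, L=4; H->plug->H->R->C->L->H->refl->G->L'->A->R'->F->plug->F
Char 5 ('A'): step: R->3, L=4; A->plug->A->R->C->L->H->refl->G->L'->A->R'->H->plug->H
Char 6 ('B'): step: R->4, L=4; B->plug->B->R->C->L->H->refl->G->L'->A->R'->F->plug->F
Char 7 ('G'): step: R->5, L=4; G->plug->G->R->A->L->G->refl->H->L'->C->R'->D->plug->D
Char 8 ('E'): step: R->6, L=4; E->plug->E->R->F->L->D->refl->F->L'->D->R'->G->plug->G
Char 9 ('E'): step: R->7, L=4; E->plug->E->R->G->L->B->refl->E->L'->H->R'->G->plug->G
Char 10 ('G'): step: R->0, L->5 (L advanced); G->plug->G->R->A->L->H->refl->G->L'->B->R'->E->plug->E
Final: ciphertext=HEAFHFDGGE, RIGHT=0, LEFT=5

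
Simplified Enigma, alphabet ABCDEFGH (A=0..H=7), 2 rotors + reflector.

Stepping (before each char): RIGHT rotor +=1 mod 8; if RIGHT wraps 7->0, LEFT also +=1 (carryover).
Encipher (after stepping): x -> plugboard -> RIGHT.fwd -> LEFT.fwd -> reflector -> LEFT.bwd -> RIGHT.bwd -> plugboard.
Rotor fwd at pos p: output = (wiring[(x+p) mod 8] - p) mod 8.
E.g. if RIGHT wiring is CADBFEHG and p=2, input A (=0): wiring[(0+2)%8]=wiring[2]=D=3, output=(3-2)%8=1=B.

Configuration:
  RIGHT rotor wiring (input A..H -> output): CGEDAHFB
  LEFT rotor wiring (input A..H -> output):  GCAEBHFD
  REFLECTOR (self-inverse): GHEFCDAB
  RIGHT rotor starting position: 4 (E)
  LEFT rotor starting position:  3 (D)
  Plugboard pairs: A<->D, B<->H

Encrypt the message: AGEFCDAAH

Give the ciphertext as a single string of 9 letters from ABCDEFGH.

Answer: FHFGHEGBE

Derivation:
Char 1 ('A'): step: R->5, L=3; A->plug->D->R->F->L->D->refl->F->L'->H->R'->F->plug->F
Char 2 ('G'): step: R->6, L=3; G->plug->G->R->C->L->E->refl->C->L'->D->R'->B->plug->H
Char 3 ('E'): step: R->7, L=3; E->plug->E->R->E->L->A->refl->G->L'->B->R'->F->plug->F
Char 4 ('F'): step: R->0, L->4 (L advanced); F->plug->F->R->H->L->A->refl->G->L'->F->R'->G->plug->G
Char 5 ('C'): step: R->1, L=4; C->plug->C->R->C->L->B->refl->H->L'->D->R'->B->plug->H
Char 6 ('D'): step: R->2, L=4; D->plug->A->R->C->L->B->refl->H->L'->D->R'->E->plug->E
Char 7 ('A'): step: R->3, L=4; A->plug->D->R->C->L->B->refl->H->L'->D->R'->G->plug->G
Char 8 ('A'): step: R->4, L=4; A->plug->D->R->F->L->G->refl->A->L'->H->R'->H->plug->B
Char 9 ('H'): step: R->5, L=4; H->plug->B->R->A->L->F->refl->D->L'->B->R'->E->plug->E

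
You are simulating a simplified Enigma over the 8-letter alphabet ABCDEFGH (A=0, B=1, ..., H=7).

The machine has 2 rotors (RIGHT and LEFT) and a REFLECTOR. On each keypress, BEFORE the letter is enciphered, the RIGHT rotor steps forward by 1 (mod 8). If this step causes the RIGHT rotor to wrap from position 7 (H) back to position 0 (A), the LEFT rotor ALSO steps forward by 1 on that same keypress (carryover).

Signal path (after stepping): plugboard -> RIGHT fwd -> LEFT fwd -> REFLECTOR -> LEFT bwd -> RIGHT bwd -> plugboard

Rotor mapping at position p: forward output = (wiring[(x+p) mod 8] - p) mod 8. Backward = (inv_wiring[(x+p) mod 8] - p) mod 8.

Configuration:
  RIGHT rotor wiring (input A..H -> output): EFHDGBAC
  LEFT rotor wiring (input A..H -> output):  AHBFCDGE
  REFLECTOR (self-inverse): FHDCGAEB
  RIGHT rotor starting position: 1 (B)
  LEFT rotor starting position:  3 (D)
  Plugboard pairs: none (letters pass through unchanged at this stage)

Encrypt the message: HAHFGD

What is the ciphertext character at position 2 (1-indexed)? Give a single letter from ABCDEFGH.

Char 1 ('H'): step: R->2, L=3; H->plug->H->R->D->L->D->refl->C->L'->A->R'->F->plug->F
Char 2 ('A'): step: R->3, L=3; A->plug->A->R->A->L->C->refl->D->L'->D->R'->B->plug->B

B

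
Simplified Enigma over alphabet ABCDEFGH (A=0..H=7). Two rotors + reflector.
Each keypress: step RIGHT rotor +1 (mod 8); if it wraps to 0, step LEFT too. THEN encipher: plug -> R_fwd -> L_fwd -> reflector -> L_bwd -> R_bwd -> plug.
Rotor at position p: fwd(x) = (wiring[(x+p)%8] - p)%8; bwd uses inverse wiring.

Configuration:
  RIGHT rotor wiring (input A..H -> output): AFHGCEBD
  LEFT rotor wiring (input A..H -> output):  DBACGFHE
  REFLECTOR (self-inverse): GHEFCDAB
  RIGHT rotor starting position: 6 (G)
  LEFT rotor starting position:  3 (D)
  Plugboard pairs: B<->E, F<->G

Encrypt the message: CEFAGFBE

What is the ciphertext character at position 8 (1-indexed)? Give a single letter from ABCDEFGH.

Char 1 ('C'): step: R->7, L=3; C->plug->C->R->G->L->G->refl->A->L'->F->R'->G->plug->F
Char 2 ('E'): step: R->0, L->4 (L advanced); E->plug->B->R->F->L->F->refl->D->L'->C->R'->E->plug->B
Char 3 ('F'): step: R->1, L=4; F->plug->G->R->C->L->D->refl->F->L'->F->R'->C->plug->C
Char 4 ('A'): step: R->2, L=4; A->plug->A->R->F->L->F->refl->D->L'->C->R'->D->plug->D
Char 5 ('G'): step: R->3, L=4; G->plug->F->R->F->L->F->refl->D->L'->C->R'->G->plug->F
Char 6 ('F'): step: R->4, L=4; F->plug->G->R->D->L->A->refl->G->L'->H->R'->D->plug->D
Char 7 ('B'): step: R->5, L=4; B->plug->E->R->A->L->C->refl->E->L'->G->R'->C->plug->C
Char 8 ('E'): step: R->6, L=4; E->plug->B->R->F->L->F->refl->D->L'->C->R'->C->plug->C

C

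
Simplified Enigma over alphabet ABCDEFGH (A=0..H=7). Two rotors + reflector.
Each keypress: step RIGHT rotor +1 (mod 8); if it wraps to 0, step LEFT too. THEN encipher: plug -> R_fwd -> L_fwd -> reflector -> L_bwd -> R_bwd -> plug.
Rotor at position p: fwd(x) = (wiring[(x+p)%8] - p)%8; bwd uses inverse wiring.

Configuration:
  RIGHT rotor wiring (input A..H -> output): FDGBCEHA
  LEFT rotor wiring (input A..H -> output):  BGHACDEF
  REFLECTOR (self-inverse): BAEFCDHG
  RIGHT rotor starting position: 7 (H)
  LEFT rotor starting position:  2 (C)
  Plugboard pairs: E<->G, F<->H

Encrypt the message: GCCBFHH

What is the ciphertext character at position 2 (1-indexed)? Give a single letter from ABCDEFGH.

Char 1 ('G'): step: R->0, L->3 (L advanced); G->plug->E->R->C->L->A->refl->B->L'->D->R'->B->plug->B
Char 2 ('C'): step: R->1, L=3; C->plug->C->R->A->L->F->refl->D->L'->G->R'->F->plug->H

H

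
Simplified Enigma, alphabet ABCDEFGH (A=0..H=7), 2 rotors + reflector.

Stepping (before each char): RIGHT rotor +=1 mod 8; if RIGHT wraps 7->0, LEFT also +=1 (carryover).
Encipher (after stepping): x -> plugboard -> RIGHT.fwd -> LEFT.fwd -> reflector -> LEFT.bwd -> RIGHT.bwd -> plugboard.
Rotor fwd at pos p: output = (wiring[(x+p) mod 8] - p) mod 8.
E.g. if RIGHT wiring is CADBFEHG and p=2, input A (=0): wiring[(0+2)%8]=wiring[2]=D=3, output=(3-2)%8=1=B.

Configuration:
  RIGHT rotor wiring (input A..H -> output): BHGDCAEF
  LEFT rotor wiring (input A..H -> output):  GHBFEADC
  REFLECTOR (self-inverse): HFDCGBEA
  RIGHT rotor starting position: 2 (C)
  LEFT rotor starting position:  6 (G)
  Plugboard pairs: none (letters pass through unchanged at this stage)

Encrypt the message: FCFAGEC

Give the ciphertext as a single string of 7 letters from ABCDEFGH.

Char 1 ('F'): step: R->3, L=6; F->plug->F->R->G->L->G->refl->E->L'->B->R'->D->plug->D
Char 2 ('C'): step: R->4, L=6; C->plug->C->R->A->L->F->refl->B->L'->D->R'->F->plug->F
Char 3 ('F'): step: R->5, L=6; F->plug->F->R->B->L->E->refl->G->L'->G->R'->G->plug->G
Char 4 ('A'): step: R->6, L=6; A->plug->A->R->G->L->G->refl->E->L'->B->R'->D->plug->D
Char 5 ('G'): step: R->7, L=6; G->plug->G->R->B->L->E->refl->G->L'->G->R'->A->plug->A
Char 6 ('E'): step: R->0, L->7 (L advanced); E->plug->E->R->C->L->A->refl->H->L'->B->R'->A->plug->A
Char 7 ('C'): step: R->1, L=7; C->plug->C->R->C->L->A->refl->H->L'->B->R'->D->plug->D

Answer: DFGDAAD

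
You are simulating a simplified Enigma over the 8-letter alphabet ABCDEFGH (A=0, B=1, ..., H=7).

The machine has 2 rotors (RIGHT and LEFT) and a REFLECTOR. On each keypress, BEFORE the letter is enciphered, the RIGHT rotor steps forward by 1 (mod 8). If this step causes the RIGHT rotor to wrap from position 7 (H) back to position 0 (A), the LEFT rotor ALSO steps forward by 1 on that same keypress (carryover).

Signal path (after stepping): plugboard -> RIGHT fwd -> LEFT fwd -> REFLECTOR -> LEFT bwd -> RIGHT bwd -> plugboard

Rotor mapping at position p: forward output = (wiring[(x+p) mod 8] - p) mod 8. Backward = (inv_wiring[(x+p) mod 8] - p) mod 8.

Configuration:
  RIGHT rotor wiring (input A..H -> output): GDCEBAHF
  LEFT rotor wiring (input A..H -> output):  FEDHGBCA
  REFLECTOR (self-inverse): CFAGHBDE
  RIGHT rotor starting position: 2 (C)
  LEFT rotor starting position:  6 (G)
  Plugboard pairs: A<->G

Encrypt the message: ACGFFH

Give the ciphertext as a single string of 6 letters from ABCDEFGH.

Answer: EFAGHB

Derivation:
Char 1 ('A'): step: R->3, L=6; A->plug->G->R->A->L->E->refl->H->L'->C->R'->E->plug->E
Char 2 ('C'): step: R->4, L=6; C->plug->C->R->D->L->G->refl->D->L'->H->R'->F->plug->F
Char 3 ('G'): step: R->5, L=6; G->plug->A->R->D->L->G->refl->D->L'->H->R'->G->plug->A
Char 4 ('F'): step: R->6, L=6; F->plug->F->R->G->L->A->refl->C->L'->B->R'->A->plug->G
Char 5 ('F'): step: R->7, L=6; F->plug->F->R->C->L->H->refl->E->L'->A->R'->H->plug->H
Char 6 ('H'): step: R->0, L->7 (L advanced); H->plug->H->R->F->L->H->refl->E->L'->D->R'->B->plug->B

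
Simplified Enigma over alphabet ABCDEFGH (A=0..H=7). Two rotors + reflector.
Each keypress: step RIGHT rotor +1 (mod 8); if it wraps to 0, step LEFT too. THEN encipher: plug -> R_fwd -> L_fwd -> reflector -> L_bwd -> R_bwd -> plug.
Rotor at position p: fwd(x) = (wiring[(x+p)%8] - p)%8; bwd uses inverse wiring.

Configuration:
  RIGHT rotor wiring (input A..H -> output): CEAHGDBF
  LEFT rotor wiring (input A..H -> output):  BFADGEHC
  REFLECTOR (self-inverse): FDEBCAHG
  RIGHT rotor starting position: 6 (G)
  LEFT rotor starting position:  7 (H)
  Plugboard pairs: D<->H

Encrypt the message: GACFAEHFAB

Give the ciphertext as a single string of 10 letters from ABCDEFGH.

Char 1 ('G'): step: R->7, L=7; G->plug->G->R->E->L->E->refl->C->L'->B->R'->D->plug->H
Char 2 ('A'): step: R->0, L->0 (L advanced); A->plug->A->R->C->L->A->refl->F->L'->B->R'->G->plug->G
Char 3 ('C'): step: R->1, L=0; C->plug->C->R->G->L->H->refl->G->L'->E->R'->G->plug->G
Char 4 ('F'): step: R->2, L=0; F->plug->F->R->D->L->D->refl->B->L'->A->R'->G->plug->G
Char 5 ('A'): step: R->3, L=0; A->plug->A->R->E->L->G->refl->H->L'->G->R'->D->plug->H
Char 6 ('E'): step: R->4, L=0; E->plug->E->R->G->L->H->refl->G->L'->E->R'->G->plug->G
Char 7 ('H'): step: R->5, L=0; H->plug->D->R->F->L->E->refl->C->L'->H->R'->E->plug->E
Char 8 ('F'): step: R->6, L=0; F->plug->F->R->B->L->F->refl->A->L'->C->R'->E->plug->E
Char 9 ('A'): step: R->7, L=0; A->plug->A->R->G->L->H->refl->G->L'->E->R'->G->plug->G
Char 10 ('B'): step: R->0, L->1 (L advanced); B->plug->B->R->E->L->D->refl->B->L'->G->R'->E->plug->E

Answer: HGGGHGEEGE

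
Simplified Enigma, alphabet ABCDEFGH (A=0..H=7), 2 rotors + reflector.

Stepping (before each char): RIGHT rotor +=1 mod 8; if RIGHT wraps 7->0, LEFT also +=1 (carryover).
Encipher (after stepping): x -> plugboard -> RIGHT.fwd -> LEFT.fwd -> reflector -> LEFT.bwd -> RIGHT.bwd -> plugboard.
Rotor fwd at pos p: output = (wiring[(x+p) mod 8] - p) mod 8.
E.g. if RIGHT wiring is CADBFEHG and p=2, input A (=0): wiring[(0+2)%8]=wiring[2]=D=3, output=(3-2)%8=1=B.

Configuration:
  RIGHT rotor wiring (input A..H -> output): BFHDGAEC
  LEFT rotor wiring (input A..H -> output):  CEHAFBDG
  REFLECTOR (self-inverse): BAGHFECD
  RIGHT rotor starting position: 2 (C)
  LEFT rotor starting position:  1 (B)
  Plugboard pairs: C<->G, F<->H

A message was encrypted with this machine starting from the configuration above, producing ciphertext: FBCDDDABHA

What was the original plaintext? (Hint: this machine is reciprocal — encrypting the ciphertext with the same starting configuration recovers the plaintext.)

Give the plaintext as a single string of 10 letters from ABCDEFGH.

Answer: EFABBFBCFC

Derivation:
Char 1 ('F'): step: R->3, L=1; F->plug->H->R->E->L->A->refl->B->L'->H->R'->E->plug->E
Char 2 ('B'): step: R->4, L=1; B->plug->B->R->E->L->A->refl->B->L'->H->R'->H->plug->F
Char 3 ('C'): step: R->5, L=1; C->plug->G->R->G->L->F->refl->E->L'->D->R'->A->plug->A
Char 4 ('D'): step: R->6, L=1; D->plug->D->R->H->L->B->refl->A->L'->E->R'->B->plug->B
Char 5 ('D'): step: R->7, L=1; D->plug->D->R->A->L->D->refl->H->L'->C->R'->B->plug->B
Char 6 ('D'): step: R->0, L->2 (L advanced); D->plug->D->R->D->L->H->refl->D->L'->C->R'->H->plug->F
Char 7 ('A'): step: R->1, L=2; A->plug->A->R->E->L->B->refl->A->L'->G->R'->B->plug->B
Char 8 ('B'): step: R->2, L=2; B->plug->B->R->B->L->G->refl->C->L'->H->R'->G->plug->C
Char 9 ('H'): step: R->3, L=2; H->plug->F->R->G->L->A->refl->B->L'->E->R'->H->plug->F
Char 10 ('A'): step: R->4, L=2; A->plug->A->R->C->L->D->refl->H->L'->D->R'->G->plug->C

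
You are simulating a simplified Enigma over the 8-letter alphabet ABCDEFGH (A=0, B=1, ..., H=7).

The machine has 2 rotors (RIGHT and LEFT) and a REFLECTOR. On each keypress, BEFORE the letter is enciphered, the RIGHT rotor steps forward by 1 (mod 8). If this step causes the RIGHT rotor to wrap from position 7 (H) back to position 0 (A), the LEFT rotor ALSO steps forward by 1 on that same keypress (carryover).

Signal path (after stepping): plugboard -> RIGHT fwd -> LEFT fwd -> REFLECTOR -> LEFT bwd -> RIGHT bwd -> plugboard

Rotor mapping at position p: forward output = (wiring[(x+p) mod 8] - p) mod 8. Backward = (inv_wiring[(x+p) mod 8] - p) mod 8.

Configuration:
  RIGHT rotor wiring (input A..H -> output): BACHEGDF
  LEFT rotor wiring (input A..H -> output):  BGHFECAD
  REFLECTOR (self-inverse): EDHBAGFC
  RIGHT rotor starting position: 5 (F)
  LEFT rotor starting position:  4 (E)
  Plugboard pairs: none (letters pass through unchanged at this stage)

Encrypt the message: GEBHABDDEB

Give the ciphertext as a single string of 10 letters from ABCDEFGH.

Answer: BBCFCAFAFE

Derivation:
Char 1 ('G'): step: R->6, L=4; G->plug->G->R->G->L->D->refl->B->L'->H->R'->B->plug->B
Char 2 ('E'): step: R->7, L=4; E->plug->E->R->A->L->A->refl->E->L'->C->R'->B->plug->B
Char 3 ('B'): step: R->0, L->5 (L advanced); B->plug->B->R->A->L->F->refl->G->L'->C->R'->C->plug->C
Char 4 ('H'): step: R->1, L=5; H->plug->H->R->A->L->F->refl->G->L'->C->R'->F->plug->F
Char 5 ('A'): step: R->2, L=5; A->plug->A->R->A->L->F->refl->G->L'->C->R'->C->plug->C
Char 6 ('B'): step: R->3, L=5; B->plug->B->R->B->L->D->refl->B->L'->E->R'->A->plug->A
Char 7 ('D'): step: R->4, L=5; D->plug->D->R->B->L->D->refl->B->L'->E->R'->F->plug->F
Char 8 ('D'): step: R->5, L=5; D->plug->D->R->E->L->B->refl->D->L'->B->R'->A->plug->A
Char 9 ('E'): step: R->6, L=5; E->plug->E->R->E->L->B->refl->D->L'->B->R'->F->plug->F
Char 10 ('B'): step: R->7, L=5; B->plug->B->R->C->L->G->refl->F->L'->A->R'->E->plug->E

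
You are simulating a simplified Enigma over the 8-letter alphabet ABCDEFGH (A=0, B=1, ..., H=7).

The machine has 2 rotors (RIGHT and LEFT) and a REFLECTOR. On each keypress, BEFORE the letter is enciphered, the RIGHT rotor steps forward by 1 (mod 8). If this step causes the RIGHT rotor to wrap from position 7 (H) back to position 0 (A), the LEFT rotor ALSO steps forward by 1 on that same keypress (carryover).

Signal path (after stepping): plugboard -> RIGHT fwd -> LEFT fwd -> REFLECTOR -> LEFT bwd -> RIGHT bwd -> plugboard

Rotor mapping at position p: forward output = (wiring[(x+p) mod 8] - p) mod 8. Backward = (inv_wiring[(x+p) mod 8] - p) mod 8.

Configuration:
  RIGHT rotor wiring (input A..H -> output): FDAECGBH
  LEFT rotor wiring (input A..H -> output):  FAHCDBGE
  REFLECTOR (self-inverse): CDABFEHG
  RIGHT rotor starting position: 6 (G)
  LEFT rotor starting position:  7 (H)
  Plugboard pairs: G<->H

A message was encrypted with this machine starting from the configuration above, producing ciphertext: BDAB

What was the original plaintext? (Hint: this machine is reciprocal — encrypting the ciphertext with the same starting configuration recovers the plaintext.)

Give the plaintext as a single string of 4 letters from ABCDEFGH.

Answer: FAHA

Derivation:
Char 1 ('B'): step: R->7, L=7; B->plug->B->R->G->L->C->refl->A->L'->D->R'->F->plug->F
Char 2 ('D'): step: R->0, L->0 (L advanced); D->plug->D->R->E->L->D->refl->B->L'->F->R'->A->plug->A
Char 3 ('A'): step: R->1, L=0; A->plug->A->R->C->L->H->refl->G->L'->G->R'->G->plug->H
Char 4 ('B'): step: R->2, L=0; B->plug->B->R->C->L->H->refl->G->L'->G->R'->A->plug->A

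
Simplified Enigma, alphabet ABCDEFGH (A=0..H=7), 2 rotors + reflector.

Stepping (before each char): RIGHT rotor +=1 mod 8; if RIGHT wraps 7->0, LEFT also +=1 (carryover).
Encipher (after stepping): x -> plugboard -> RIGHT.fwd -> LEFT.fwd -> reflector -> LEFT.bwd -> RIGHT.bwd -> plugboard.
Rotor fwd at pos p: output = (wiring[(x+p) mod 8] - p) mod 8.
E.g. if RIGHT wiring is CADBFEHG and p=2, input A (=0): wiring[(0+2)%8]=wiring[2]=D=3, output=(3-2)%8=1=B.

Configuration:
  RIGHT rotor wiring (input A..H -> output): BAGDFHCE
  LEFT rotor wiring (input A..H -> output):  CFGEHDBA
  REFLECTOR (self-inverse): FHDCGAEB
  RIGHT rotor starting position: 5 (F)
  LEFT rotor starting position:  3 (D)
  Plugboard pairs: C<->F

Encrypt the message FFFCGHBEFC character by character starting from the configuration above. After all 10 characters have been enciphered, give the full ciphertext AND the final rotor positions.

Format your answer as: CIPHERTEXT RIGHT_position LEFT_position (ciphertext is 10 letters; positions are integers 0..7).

Char 1 ('F'): step: R->6, L=3; F->plug->C->R->D->L->G->refl->E->L'->B->R'->H->plug->H
Char 2 ('F'): step: R->7, L=3; F->plug->C->R->B->L->E->refl->G->L'->D->R'->H->plug->H
Char 3 ('F'): step: R->0, L->4 (L advanced); F->plug->C->R->G->L->C->refl->D->L'->A->R'->B->plug->B
Char 4 ('C'): step: R->1, L=4; C->plug->F->R->B->L->H->refl->B->L'->F->R'->B->plug->B
Char 5 ('G'): step: R->2, L=4; G->plug->G->R->H->L->A->refl->F->L'->C->R'->F->plug->C
Char 6 ('H'): step: R->3, L=4; H->plug->H->R->D->L->E->refl->G->L'->E->R'->C->plug->F
Char 7 ('B'): step: R->4, L=4; B->plug->B->R->D->L->E->refl->G->L'->E->R'->F->plug->C
Char 8 ('E'): step: R->5, L=4; E->plug->E->R->D->L->E->refl->G->L'->E->R'->D->plug->D
Char 9 ('F'): step: R->6, L=4; F->plug->C->R->D->L->E->refl->G->L'->E->R'->A->plug->A
Char 10 ('C'): step: R->7, L=4; C->plug->F->R->G->L->C->refl->D->L'->A->R'->G->plug->G
Final: ciphertext=HHBBCFCDAG, RIGHT=7, LEFT=4

Answer: HHBBCFCDAG 7 4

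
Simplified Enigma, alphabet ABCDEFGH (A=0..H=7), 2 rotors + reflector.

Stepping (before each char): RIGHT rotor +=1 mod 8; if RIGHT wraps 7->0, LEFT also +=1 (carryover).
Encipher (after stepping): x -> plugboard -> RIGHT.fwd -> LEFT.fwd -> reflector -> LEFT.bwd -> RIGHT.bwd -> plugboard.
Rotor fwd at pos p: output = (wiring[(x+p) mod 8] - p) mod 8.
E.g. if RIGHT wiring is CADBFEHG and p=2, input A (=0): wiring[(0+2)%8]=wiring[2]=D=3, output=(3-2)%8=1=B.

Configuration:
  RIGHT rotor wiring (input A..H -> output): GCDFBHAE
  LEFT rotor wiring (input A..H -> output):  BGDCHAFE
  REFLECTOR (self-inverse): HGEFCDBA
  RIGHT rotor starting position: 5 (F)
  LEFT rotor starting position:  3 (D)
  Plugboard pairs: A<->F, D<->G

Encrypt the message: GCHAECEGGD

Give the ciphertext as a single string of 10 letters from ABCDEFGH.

Answer: EHDBBHDECG

Derivation:
Char 1 ('G'): step: R->6, L=3; G->plug->D->R->E->L->B->refl->G->L'->F->R'->E->plug->E
Char 2 ('C'): step: R->7, L=3; C->plug->C->R->D->L->C->refl->E->L'->B->R'->H->plug->H
Char 3 ('H'): step: R->0, L->4 (L advanced); H->plug->H->R->E->L->F->refl->D->L'->A->R'->G->plug->D
Char 4 ('A'): step: R->1, L=4; A->plug->F->R->H->L->G->refl->B->L'->C->R'->B->plug->B
Char 5 ('E'): step: R->2, L=4; E->plug->E->R->G->L->H->refl->A->L'->D->R'->B->plug->B
Char 6 ('C'): step: R->3, L=4; C->plug->C->R->E->L->F->refl->D->L'->A->R'->H->plug->H
Char 7 ('E'): step: R->4, L=4; E->plug->E->R->C->L->B->refl->G->L'->H->R'->G->plug->D
Char 8 ('G'): step: R->5, L=4; G->plug->D->R->B->L->E->refl->C->L'->F->R'->E->plug->E
Char 9 ('G'): step: R->6, L=4; G->plug->D->R->E->L->F->refl->D->L'->A->R'->C->plug->C
Char 10 ('D'): step: R->7, L=4; D->plug->G->R->A->L->D->refl->F->L'->E->R'->D->plug->G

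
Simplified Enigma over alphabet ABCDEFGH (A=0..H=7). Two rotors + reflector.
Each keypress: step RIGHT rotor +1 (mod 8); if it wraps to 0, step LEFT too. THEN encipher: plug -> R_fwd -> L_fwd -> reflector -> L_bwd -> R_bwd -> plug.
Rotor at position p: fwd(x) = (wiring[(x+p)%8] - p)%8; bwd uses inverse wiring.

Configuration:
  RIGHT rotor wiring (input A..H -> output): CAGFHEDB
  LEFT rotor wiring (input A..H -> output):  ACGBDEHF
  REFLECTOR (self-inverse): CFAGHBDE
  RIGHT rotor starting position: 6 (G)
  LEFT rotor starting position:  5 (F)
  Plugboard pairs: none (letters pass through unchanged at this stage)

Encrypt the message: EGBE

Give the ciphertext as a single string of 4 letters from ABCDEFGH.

Answer: FHAB

Derivation:
Char 1 ('E'): step: R->7, L=5; E->plug->E->R->G->L->E->refl->H->L'->A->R'->F->plug->F
Char 2 ('G'): step: R->0, L->6 (L advanced); G->plug->G->R->D->L->E->refl->H->L'->B->R'->H->plug->H
Char 3 ('B'): step: R->1, L=6; B->plug->B->R->F->L->D->refl->G->L'->H->R'->A->plug->A
Char 4 ('E'): step: R->2, L=6; E->plug->E->R->B->L->H->refl->E->L'->D->R'->B->plug->B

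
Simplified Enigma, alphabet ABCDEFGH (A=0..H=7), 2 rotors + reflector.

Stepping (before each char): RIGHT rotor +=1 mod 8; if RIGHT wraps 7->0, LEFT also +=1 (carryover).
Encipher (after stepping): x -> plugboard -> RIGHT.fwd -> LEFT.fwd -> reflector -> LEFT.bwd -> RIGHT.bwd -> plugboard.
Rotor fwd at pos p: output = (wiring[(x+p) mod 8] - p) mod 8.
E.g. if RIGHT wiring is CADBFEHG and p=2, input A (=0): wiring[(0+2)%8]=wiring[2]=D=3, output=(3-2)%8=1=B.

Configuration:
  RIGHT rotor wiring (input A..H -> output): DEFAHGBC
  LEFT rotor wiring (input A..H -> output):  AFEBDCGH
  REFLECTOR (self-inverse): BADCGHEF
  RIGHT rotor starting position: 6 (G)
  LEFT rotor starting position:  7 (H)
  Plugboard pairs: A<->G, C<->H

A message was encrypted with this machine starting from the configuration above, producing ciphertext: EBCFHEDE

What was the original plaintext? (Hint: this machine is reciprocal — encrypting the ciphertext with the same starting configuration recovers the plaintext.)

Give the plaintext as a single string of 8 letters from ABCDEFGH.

Answer: FHDGFACA

Derivation:
Char 1 ('E'): step: R->7, L=7; E->plug->E->R->B->L->B->refl->A->L'->A->R'->F->plug->F
Char 2 ('B'): step: R->0, L->0 (L advanced); B->plug->B->R->E->L->D->refl->C->L'->F->R'->C->plug->H
Char 3 ('C'): step: R->1, L=0; C->plug->H->R->C->L->E->refl->G->L'->G->R'->D->plug->D
Char 4 ('F'): step: R->2, L=0; F->plug->F->R->A->L->A->refl->B->L'->D->R'->A->plug->G
Char 5 ('H'): step: R->3, L=0; H->plug->C->R->D->L->B->refl->A->L'->A->R'->F->plug->F
Char 6 ('E'): step: R->4, L=0; E->plug->E->R->H->L->H->refl->F->L'->B->R'->G->plug->A
Char 7 ('D'): step: R->5, L=0; D->plug->D->R->G->L->G->refl->E->L'->C->R'->H->plug->C
Char 8 ('E'): step: R->6, L=0; E->plug->E->R->H->L->H->refl->F->L'->B->R'->G->plug->A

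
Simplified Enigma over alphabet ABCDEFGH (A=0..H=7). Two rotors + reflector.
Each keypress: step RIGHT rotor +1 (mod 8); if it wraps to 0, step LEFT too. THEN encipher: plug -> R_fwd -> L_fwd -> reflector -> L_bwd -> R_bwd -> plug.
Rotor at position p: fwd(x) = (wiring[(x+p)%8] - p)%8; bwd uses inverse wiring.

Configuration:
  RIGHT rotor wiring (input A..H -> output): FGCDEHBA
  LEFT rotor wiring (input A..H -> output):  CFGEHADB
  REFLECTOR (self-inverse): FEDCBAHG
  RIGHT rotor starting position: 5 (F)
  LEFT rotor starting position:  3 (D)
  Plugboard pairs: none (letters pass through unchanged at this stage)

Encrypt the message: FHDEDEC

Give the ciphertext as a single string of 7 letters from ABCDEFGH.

Answer: EDFFBBE

Derivation:
Char 1 ('F'): step: R->6, L=3; F->plug->F->R->F->L->H->refl->G->L'->E->R'->E->plug->E
Char 2 ('H'): step: R->7, L=3; H->plug->H->R->C->L->F->refl->A->L'->D->R'->D->plug->D
Char 3 ('D'): step: R->0, L->4 (L advanced); D->plug->D->R->D->L->F->refl->A->L'->H->R'->F->plug->F
Char 4 ('E'): step: R->1, L=4; E->plug->E->R->G->L->C->refl->D->L'->A->R'->F->plug->F
Char 5 ('D'): step: R->2, L=4; D->plug->D->R->F->L->B->refl->E->L'->B->R'->B->plug->B
Char 6 ('E'): step: R->3, L=4; E->plug->E->R->F->L->B->refl->E->L'->B->R'->B->plug->B
Char 7 ('C'): step: R->4, L=4; C->plug->C->R->F->L->B->refl->E->L'->B->R'->E->plug->E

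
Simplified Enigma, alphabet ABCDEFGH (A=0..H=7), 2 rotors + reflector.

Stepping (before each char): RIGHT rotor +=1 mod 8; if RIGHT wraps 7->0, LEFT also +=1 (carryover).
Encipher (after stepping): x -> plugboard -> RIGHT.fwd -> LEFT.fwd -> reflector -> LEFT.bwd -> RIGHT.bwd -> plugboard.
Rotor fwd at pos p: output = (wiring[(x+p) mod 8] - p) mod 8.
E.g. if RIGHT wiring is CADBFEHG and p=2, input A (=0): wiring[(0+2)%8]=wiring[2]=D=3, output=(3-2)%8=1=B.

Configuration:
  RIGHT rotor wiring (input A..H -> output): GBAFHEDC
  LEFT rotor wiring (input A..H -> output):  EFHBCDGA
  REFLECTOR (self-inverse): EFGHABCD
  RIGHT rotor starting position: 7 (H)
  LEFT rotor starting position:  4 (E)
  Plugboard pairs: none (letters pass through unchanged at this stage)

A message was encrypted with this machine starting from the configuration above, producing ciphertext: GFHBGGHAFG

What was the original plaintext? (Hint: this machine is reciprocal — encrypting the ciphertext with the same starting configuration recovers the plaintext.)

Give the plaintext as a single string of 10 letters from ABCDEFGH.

Char 1 ('G'): step: R->0, L->5 (L advanced); G->plug->G->R->D->L->H->refl->D->L'->C->R'->H->plug->H
Char 2 ('F'): step: R->1, L=5; F->plug->F->R->C->L->D->refl->H->L'->D->R'->E->plug->E
Char 3 ('H'): step: R->2, L=5; H->plug->H->R->H->L->F->refl->B->L'->B->R'->E->plug->E
Char 4 ('B'): step: R->3, L=5; B->plug->B->R->E->L->A->refl->E->L'->G->R'->G->plug->G
Char 5 ('G'): step: R->4, L=5; G->plug->G->R->E->L->A->refl->E->L'->G->R'->D->plug->D
Char 6 ('G'): step: R->5, L=5; G->plug->G->R->A->L->G->refl->C->L'->F->R'->C->plug->C
Char 7 ('H'): step: R->6, L=5; H->plug->H->R->G->L->E->refl->A->L'->E->R'->B->plug->B
Char 8 ('A'): step: R->7, L=5; A->plug->A->R->D->L->H->refl->D->L'->C->R'->C->plug->C
Char 9 ('F'): step: R->0, L->6 (L advanced); F->plug->F->R->E->L->B->refl->F->L'->H->R'->E->plug->E
Char 10 ('G'): step: R->1, L=6; G->plug->G->R->B->L->C->refl->G->L'->C->R'->F->plug->F

Answer: HEEGDCBCEF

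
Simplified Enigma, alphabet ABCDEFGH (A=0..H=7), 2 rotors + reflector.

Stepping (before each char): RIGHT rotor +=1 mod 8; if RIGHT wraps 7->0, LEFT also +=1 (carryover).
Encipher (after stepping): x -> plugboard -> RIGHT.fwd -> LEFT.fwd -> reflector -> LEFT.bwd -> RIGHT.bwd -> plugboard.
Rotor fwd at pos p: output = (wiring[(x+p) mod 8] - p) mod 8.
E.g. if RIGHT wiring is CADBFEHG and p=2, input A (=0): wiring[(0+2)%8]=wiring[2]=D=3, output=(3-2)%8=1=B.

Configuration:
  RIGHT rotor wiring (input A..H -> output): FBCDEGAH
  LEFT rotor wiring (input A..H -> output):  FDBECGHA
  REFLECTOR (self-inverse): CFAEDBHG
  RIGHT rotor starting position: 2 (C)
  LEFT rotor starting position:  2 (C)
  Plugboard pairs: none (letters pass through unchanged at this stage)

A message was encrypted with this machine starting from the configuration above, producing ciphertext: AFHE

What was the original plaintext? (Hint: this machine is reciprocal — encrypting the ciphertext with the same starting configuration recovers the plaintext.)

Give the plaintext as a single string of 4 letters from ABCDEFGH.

Char 1 ('A'): step: R->3, L=2; A->plug->A->R->A->L->H->refl->G->L'->F->R'->D->plug->D
Char 2 ('F'): step: R->4, L=2; F->plug->F->R->F->L->G->refl->H->L'->A->R'->A->plug->A
Char 3 ('H'): step: R->5, L=2; H->plug->H->R->H->L->B->refl->F->L'->E->R'->E->plug->E
Char 4 ('E'): step: R->6, L=2; E->plug->E->R->E->L->F->refl->B->L'->H->R'->C->plug->C

Answer: DAEC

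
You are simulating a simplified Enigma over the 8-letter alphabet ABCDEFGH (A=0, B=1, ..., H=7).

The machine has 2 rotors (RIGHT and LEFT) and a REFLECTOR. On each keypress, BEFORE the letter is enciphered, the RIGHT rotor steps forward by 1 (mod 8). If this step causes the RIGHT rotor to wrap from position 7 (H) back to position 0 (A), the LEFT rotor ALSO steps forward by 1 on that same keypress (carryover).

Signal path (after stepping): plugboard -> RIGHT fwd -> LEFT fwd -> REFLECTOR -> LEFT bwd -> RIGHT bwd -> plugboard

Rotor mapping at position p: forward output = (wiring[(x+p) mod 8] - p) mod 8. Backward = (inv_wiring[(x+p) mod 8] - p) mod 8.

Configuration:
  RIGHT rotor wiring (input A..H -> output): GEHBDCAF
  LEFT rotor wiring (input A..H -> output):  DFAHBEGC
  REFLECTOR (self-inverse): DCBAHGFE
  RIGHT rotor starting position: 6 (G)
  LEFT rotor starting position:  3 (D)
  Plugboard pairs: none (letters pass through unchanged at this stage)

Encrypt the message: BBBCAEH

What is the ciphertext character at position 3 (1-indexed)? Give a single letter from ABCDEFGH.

Char 1 ('B'): step: R->7, L=3; B->plug->B->R->H->L->F->refl->G->L'->B->R'->H->plug->H
Char 2 ('B'): step: R->0, L->4 (L advanced); B->plug->B->R->E->L->H->refl->E->L'->G->R'->A->plug->A
Char 3 ('B'): step: R->1, L=4; B->plug->B->R->G->L->E->refl->H->L'->E->R'->G->plug->G

G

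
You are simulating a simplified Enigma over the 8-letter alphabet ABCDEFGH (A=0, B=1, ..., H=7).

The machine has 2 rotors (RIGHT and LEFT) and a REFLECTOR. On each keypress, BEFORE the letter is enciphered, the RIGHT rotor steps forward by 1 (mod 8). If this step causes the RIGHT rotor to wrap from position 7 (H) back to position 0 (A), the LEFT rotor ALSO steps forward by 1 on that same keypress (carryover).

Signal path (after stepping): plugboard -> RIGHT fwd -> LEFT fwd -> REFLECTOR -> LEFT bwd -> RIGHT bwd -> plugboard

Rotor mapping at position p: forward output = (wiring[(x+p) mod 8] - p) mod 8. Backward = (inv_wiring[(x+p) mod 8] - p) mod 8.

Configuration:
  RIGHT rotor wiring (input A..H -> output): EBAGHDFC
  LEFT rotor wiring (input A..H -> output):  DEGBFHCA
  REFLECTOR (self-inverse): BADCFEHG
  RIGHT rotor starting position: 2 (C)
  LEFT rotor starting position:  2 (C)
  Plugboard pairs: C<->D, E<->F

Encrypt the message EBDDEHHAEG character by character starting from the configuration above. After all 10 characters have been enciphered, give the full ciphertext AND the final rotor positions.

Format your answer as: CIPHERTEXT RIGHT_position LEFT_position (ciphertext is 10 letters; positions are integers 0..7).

Answer: HHGBAAADFH 4 3

Derivation:
Char 1 ('E'): step: R->3, L=2; E->plug->F->R->B->L->H->refl->G->L'->F->R'->H->plug->H
Char 2 ('B'): step: R->4, L=2; B->plug->B->R->H->L->C->refl->D->L'->C->R'->H->plug->H
Char 3 ('D'): step: R->5, L=2; D->plug->C->R->F->L->G->refl->H->L'->B->R'->G->plug->G
Char 4 ('D'): step: R->6, L=2; D->plug->C->R->G->L->B->refl->A->L'->E->R'->B->plug->B
Char 5 ('E'): step: R->7, L=2; E->plug->F->R->A->L->E->refl->F->L'->D->R'->A->plug->A
Char 6 ('H'): step: R->0, L->3 (L advanced); H->plug->H->R->C->L->E->refl->F->L'->E->R'->A->plug->A
Char 7 ('H'): step: R->1, L=3; H->plug->H->R->D->L->H->refl->G->L'->A->R'->A->plug->A
Char 8 ('A'): step: R->2, L=3; A->plug->A->R->G->L->B->refl->A->L'->F->R'->C->plug->D
Char 9 ('E'): step: R->3, L=3; E->plug->F->R->B->L->C->refl->D->L'->H->R'->E->plug->F
Char 10 ('G'): step: R->4, L=3; G->plug->G->R->E->L->F->refl->E->L'->C->R'->H->plug->H
Final: ciphertext=HHGBAAADFH, RIGHT=4, LEFT=3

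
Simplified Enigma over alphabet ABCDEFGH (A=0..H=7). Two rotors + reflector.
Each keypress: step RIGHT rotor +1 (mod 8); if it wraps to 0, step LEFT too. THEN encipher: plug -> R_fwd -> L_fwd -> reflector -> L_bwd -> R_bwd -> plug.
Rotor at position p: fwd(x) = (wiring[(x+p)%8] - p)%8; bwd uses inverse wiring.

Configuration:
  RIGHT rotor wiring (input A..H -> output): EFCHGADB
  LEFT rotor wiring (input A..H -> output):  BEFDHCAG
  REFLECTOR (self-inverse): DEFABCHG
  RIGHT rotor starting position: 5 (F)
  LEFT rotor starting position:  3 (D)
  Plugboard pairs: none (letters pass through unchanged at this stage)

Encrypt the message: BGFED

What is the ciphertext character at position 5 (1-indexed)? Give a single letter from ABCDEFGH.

Char 1 ('B'): step: R->6, L=3; B->plug->B->R->D->L->F->refl->C->L'->H->R'->D->plug->D
Char 2 ('G'): step: R->7, L=3; G->plug->G->R->B->L->E->refl->B->L'->G->R'->C->plug->C
Char 3 ('F'): step: R->0, L->4 (L advanced); F->plug->F->R->A->L->D->refl->A->L'->F->R'->B->plug->B
Char 4 ('E'): step: R->1, L=4; E->plug->E->R->H->L->H->refl->G->L'->B->R'->B->plug->B
Char 5 ('D'): step: R->2, L=4; D->plug->D->R->G->L->B->refl->E->L'->C->R'->G->plug->G

G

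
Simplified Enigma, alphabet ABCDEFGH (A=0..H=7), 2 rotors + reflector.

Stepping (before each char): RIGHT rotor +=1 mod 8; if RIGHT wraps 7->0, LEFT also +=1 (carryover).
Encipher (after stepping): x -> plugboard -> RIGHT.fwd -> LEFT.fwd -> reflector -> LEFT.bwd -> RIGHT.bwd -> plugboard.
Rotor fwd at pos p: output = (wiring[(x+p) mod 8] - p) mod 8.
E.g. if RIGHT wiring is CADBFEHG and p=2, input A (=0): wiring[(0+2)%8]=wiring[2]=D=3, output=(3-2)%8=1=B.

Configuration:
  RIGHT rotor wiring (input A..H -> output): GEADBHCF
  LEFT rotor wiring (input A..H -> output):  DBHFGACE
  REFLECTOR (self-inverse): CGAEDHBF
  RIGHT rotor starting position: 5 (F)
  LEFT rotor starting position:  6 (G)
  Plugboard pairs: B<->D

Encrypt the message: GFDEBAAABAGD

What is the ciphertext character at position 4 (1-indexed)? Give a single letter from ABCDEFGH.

Char 1 ('G'): step: R->6, L=6; G->plug->G->R->D->L->D->refl->E->L'->A->R'->C->plug->C
Char 2 ('F'): step: R->7, L=6; F->plug->F->R->C->L->F->refl->H->L'->F->R'->C->plug->C
Char 3 ('D'): step: R->0, L->7 (L advanced); D->plug->B->R->E->L->G->refl->B->L'->G->R'->A->plug->A
Char 4 ('E'): step: R->1, L=7; E->plug->E->R->G->L->B->refl->G->L'->E->R'->G->plug->G

G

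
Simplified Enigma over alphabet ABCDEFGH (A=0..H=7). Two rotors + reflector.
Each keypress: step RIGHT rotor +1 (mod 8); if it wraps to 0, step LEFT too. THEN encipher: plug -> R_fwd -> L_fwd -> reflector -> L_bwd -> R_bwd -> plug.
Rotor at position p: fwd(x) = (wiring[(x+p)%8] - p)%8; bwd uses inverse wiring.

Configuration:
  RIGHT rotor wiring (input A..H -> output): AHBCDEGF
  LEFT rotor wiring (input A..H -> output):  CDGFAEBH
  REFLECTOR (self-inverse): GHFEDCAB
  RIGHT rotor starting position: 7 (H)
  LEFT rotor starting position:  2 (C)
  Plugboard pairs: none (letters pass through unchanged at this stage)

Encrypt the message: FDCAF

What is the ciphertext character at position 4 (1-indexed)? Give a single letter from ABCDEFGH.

Char 1 ('F'): step: R->0, L->3 (L advanced); F->plug->F->R->E->L->E->refl->D->L'->H->R'->B->plug->B
Char 2 ('D'): step: R->1, L=3; D->plug->D->R->C->L->B->refl->H->L'->F->R'->F->plug->F
Char 3 ('C'): step: R->2, L=3; C->plug->C->R->B->L->F->refl->C->L'->A->R'->B->plug->B
Char 4 ('A'): step: R->3, L=3; A->plug->A->R->H->L->D->refl->E->L'->E->R'->G->plug->G

G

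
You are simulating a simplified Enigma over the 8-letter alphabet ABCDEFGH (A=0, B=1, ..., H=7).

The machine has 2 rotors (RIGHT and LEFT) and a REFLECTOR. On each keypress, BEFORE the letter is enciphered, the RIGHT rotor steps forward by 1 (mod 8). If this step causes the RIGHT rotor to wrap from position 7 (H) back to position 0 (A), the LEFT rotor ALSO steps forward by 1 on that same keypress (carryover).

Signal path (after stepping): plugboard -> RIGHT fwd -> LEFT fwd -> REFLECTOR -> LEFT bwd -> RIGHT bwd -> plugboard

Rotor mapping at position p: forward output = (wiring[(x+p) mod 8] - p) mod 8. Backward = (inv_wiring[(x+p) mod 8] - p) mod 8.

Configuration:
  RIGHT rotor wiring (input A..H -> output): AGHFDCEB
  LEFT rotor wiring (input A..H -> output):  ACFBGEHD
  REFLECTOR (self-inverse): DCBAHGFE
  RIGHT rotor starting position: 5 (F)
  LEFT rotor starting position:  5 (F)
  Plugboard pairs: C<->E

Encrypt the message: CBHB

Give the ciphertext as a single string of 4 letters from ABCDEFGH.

Answer: FEEA

Derivation:
Char 1 ('C'): step: R->6, L=5; C->plug->E->R->B->L->C->refl->B->L'->H->R'->F->plug->F
Char 2 ('B'): step: R->7, L=5; B->plug->B->R->B->L->C->refl->B->L'->H->R'->C->plug->E
Char 3 ('H'): step: R->0, L->6 (L advanced); H->plug->H->R->B->L->F->refl->G->L'->H->R'->C->plug->E
Char 4 ('B'): step: R->1, L=6; B->plug->B->R->G->L->A->refl->D->L'->F->R'->A->plug->A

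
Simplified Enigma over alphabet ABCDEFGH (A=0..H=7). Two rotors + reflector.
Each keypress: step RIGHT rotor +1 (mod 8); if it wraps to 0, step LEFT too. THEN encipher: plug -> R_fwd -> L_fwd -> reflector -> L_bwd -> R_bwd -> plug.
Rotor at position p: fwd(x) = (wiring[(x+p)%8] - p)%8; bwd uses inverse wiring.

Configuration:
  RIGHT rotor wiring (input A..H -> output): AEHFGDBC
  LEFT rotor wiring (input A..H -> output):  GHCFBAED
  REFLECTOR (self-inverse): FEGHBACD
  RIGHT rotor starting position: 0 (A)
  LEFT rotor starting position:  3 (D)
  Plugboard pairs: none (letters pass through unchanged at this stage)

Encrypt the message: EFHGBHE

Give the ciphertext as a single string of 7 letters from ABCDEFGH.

Answer: CDADFFA

Derivation:
Char 1 ('E'): step: R->1, L=3; E->plug->E->R->C->L->F->refl->A->L'->E->R'->C->plug->C
Char 2 ('F'): step: R->2, L=3; F->plug->F->R->A->L->C->refl->G->L'->B->R'->D->plug->D
Char 3 ('H'): step: R->3, L=3; H->plug->H->R->E->L->A->refl->F->L'->C->R'->A->plug->A
Char 4 ('G'): step: R->4, L=3; G->plug->G->R->D->L->B->refl->E->L'->G->R'->D->plug->D
Char 5 ('B'): step: R->5, L=3; B->plug->B->R->E->L->A->refl->F->L'->C->R'->F->plug->F
Char 6 ('H'): step: R->6, L=3; H->plug->H->R->F->L->D->refl->H->L'->H->R'->F->plug->F
Char 7 ('E'): step: R->7, L=3; E->plug->E->R->G->L->E->refl->B->L'->D->R'->A->plug->A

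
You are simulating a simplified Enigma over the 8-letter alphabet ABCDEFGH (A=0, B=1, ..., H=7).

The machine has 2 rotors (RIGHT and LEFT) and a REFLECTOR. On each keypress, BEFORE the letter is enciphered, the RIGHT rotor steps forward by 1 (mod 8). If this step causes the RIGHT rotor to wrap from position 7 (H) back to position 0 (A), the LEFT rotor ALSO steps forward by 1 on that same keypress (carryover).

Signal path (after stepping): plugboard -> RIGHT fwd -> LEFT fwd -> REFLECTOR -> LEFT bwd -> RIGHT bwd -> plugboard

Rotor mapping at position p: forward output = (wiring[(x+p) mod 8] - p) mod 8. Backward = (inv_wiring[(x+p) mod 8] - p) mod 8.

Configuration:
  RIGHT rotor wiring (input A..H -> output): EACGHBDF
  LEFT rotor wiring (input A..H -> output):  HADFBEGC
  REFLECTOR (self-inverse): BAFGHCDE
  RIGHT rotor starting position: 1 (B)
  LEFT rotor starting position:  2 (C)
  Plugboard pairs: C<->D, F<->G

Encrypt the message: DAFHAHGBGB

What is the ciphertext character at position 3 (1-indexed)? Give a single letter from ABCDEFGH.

Char 1 ('D'): step: R->2, L=2; D->plug->C->R->F->L->A->refl->B->L'->A->R'->A->plug->A
Char 2 ('A'): step: R->3, L=2; A->plug->A->R->D->L->C->refl->F->L'->G->R'->C->plug->D
Char 3 ('F'): step: R->4, L=2; F->plug->G->R->G->L->F->refl->C->L'->D->R'->A->plug->A

A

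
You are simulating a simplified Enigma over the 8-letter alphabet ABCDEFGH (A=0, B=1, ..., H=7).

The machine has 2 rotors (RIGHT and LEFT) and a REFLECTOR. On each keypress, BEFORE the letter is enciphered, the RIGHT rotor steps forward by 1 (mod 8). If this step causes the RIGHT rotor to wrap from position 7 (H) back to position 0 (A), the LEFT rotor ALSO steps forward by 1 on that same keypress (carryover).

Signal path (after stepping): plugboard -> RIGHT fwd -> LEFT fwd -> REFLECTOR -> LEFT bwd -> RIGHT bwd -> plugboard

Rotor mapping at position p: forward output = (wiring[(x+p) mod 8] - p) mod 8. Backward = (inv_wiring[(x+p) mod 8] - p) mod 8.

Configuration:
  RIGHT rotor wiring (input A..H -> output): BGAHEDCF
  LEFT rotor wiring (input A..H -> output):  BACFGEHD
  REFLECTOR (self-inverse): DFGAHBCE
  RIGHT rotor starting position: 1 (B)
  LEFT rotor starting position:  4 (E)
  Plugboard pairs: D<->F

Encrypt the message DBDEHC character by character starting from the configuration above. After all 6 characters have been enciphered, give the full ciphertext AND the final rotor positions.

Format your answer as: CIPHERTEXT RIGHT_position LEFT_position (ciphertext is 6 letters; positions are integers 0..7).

Char 1 ('D'): step: R->2, L=4; D->plug->F->R->D->L->H->refl->E->L'->F->R'->B->plug->B
Char 2 ('B'): step: R->3, L=4; B->plug->B->R->B->L->A->refl->D->L'->C->R'->E->plug->E
Char 3 ('D'): step: R->4, L=4; D->plug->F->R->C->L->D->refl->A->L'->B->R'->D->plug->F
Char 4 ('E'): step: R->5, L=4; E->plug->E->R->B->L->A->refl->D->L'->C->R'->G->plug->G
Char 5 ('H'): step: R->6, L=4; H->plug->H->R->F->L->E->refl->H->L'->D->R'->C->plug->C
Char 6 ('C'): step: R->7, L=4; C->plug->C->R->H->L->B->refl->F->L'->E->R'->G->plug->G
Final: ciphertext=BEFGCG, RIGHT=7, LEFT=4

Answer: BEFGCG 7 4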